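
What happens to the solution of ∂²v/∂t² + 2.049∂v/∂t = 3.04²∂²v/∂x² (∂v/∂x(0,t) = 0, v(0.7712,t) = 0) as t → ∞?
v → 0. Damping (γ=2.049) dissipates energy; oscillations decay exponentially.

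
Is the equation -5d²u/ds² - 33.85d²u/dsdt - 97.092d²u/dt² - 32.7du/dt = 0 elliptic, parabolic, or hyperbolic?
Computing B² - 4AC with A = -5, B = -33.85, C = -97.092: discriminant = -796.0175 (negative). Answer: elliptic.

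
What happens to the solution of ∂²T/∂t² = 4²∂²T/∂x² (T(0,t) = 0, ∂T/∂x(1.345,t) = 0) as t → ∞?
T oscillates (no decay). Energy is conserved; the solution oscillates indefinitely as standing waves.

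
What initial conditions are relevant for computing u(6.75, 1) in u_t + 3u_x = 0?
A single point: x = 3.75. The characteristic through (6.75, 1) is x - 3t = const, so x = 6.75 - 3·1 = 3.75.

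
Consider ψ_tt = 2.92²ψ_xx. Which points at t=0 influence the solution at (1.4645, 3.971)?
Domain of dependence: [-10.13082, 13.05982]. Signals travel at speed 2.92, so data within |x - 1.4645| ≤ 2.92·3.971 = 11.59532 can reach the point.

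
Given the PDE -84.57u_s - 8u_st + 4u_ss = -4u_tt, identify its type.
Rewriting in standard form: 4u_ss - 8u_st + 4u_tt - 84.57u_s = 0. The second-order coefficients are A = 4, B = -8, C = 4. Since B² - 4AC = 0 = 0, this is a parabolic PDE.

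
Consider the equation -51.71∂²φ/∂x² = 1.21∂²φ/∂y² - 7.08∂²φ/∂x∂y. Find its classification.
Rewriting in standard form: -51.71∂²φ/∂x² + 7.08∂²φ/∂x∂y - 1.21∂²φ/∂y² = 0. Elliptic. (A = -51.71, B = 7.08, C = -1.21 gives B² - 4AC = -200.15.)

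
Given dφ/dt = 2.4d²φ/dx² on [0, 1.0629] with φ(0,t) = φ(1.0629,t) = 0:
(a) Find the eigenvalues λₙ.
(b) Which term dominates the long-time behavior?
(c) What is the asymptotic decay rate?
Eigenvalues: λₙ = 2.4n²π²/1.0629².
First three modes:
  n=1: λ₁ = 2.4π²/1.0629² ≈ 20.967
  n=2: λ₂ = 9.6π²/1.0629² ≈ 83.866 (4× faster decay)
  n=3: λ₃ = 21.6π²/1.0629² ≈ 188.699 (9× faster decay)
As t → ∞, higher modes decay exponentially faster. The n=1 mode dominates: φ ~ c₁ sin(πx/1.0629) e^{-λ₁t}.
Decay rate: λ₁ = 2.4π²/1.0629² ≈ 20.967.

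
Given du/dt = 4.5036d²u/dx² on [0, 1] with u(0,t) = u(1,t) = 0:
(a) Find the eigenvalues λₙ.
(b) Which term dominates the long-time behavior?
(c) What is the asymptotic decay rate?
Eigenvalues: λₙ = 4.5036n²π².
First three modes:
  n=1: λ₁ = 4.5036π² ≈ 44.449
  n=2: λ₂ = 18.0144π² ≈ 177.795 (4× faster decay)
  n=3: λ₃ = 40.5324π² ≈ 400.039 (9× faster decay)
As t → ∞, higher modes decay exponentially faster. The n=1 mode dominates: u ~ c₁ sin(πx) e^{-λ₁t}.
Decay rate: λ₁ = 4.5036π² ≈ 44.449.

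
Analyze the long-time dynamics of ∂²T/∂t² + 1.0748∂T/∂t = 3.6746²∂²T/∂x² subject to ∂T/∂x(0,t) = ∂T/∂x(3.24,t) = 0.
Long-time behavior: T → constant (steady state). Damping (γ=1.0748) dissipates the nonconstant modes; with Neumann BCs the spatial average obeys M''+γM'=0 and tends to a finite limit.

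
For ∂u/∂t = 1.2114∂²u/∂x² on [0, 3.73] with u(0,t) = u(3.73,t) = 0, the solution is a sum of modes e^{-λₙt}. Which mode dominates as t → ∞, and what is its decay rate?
Eigenvalues: λₙ = 1.2114n²π²/3.73².
First three modes:
  n=1: λ₁ = 1.2114π²/3.73² ≈ 0.859
  n=2: λ₂ = 4.8456π²/3.73² ≈ 3.437 (4× faster decay)
  n=3: λ₃ = 10.9026π²/3.73² ≈ 7.734 (9× faster decay)
As t → ∞, higher modes decay exponentially faster. The n=1 mode dominates: u ~ c₁ sin(πx/3.73) e^{-λ₁t}.
Decay rate: λ₁ = 1.2114π²/3.73² ≈ 0.859.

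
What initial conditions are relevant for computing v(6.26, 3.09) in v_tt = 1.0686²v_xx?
Domain of dependence: [2.958026, 9.561974]. Signals travel at speed 1.0686, so data within |x - 6.26| ≤ 1.0686·3.09 = 3.301974 can reach the point.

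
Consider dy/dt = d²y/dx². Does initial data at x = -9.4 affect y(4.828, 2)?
Yes, for any finite x. The heat equation has infinite propagation speed, so all initial data affects all points at any t > 0.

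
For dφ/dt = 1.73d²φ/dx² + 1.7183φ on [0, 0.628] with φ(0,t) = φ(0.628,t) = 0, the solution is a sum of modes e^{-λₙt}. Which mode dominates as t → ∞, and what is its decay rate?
Eigenvalues: λₙ = 1.73n²π²/0.628² - 1.7183.
First three modes:
  n=1: λ₁ = 1.73π²/0.628² - 1.7183 ≈ 41.576
  n=2: λ₂ = 6.92π²/0.628² - 1.7183 ≈ 171.457
  n=3: λ₃ = 15.57π²/0.628² - 1.7183 ≈ 387.927
Since 1.73π²/0.628² ≈ 43.294 > 1.7183, all λₙ > 0.
The n=1 mode decays slowest → dominates as t → ∞.
Asymptotic: φ ~ c₁ sin(πx/0.628) e^{-λ₁t} with decay rate λ₁ ≈ 41.576.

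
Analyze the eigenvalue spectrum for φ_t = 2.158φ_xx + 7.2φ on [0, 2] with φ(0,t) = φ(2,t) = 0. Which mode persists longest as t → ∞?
Eigenvalues: λₙ = 2.158n²π²/2² - 7.2.
First three modes:
  n=1: λ₁ = 2.158π²/2² - 7.2 ≈ -1.875
  n=2: λ₂ = 8.632π²/2² - 7.2 ≈ 14.099
  n=3: λ₃ = 19.422π²/2² - 7.2 ≈ 40.722
Since 2.158π²/2² ≈ 5.325 < 7.2, λ₁ < 0.
The n=1 mode grows fastest (−λₙ is largest for n=1) → dominates.
Asymptotic: φ ~ c₁ sin(πx/2) e^{1.875t} (exponential growth at rate −λ₁ ≈ 1.875).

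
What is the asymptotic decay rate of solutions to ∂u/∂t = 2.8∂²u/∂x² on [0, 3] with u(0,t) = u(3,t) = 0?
Eigenvalues: λₙ = 2.8n²π²/3².
First three modes:
  n=1: λ₁ = 2.8π²/3² ≈ 3.071
  n=2: λ₂ = 11.2π²/3² ≈ 12.282 (4× faster decay)
  n=3: λ₃ = 25.2π²/3² ≈ 27.635 (9× faster decay)
As t → ∞, higher modes decay exponentially faster. The n=1 mode dominates: u ~ c₁ sin(πx/3) e^{-λ₁t}.
Decay rate: λ₁ = 2.8π²/3² ≈ 3.071.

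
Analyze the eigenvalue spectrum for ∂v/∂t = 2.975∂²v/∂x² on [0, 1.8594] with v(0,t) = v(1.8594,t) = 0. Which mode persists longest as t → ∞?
Eigenvalues: λₙ = 2.975n²π²/1.8594².
First three modes:
  n=1: λ₁ = 2.975π²/1.8594² ≈ 8.493
  n=2: λ₂ = 11.9π²/1.8594² ≈ 33.97 (4× faster decay)
  n=3: λ₃ = 26.775π²/1.8594² ≈ 76.433 (9× faster decay)
As t → ∞, higher modes decay exponentially faster. The n=1 mode dominates: v ~ c₁ sin(πx/1.8594) e^{-λ₁t}.
Decay rate: λ₁ = 2.975π²/1.8594² ≈ 8.493.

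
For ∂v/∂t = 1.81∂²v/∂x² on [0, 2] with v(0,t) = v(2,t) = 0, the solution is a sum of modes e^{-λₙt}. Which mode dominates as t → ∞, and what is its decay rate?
Eigenvalues: λₙ = 1.81n²π²/2².
First three modes:
  n=1: λ₁ = 1.81π²/2² ≈ 4.466
  n=2: λ₂ = 7.24π²/2² ≈ 17.864 (4× faster decay)
  n=3: λ₃ = 16.29π²/2² ≈ 40.194 (9× faster decay)
As t → ∞, higher modes decay exponentially faster. The n=1 mode dominates: v ~ c₁ sin(πx/2) e^{-λ₁t}.
Decay rate: λ₁ = 1.81π²/2² ≈ 4.466.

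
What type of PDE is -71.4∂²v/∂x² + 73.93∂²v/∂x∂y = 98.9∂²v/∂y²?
Rewriting in standard form: -71.4∂²v/∂x² + 73.93∂²v/∂x∂y - 98.9∂²v/∂y² = 0. With A = -71.4, B = 73.93, C = -98.9, the discriminant is -22780.1951. This is an elliptic PDE.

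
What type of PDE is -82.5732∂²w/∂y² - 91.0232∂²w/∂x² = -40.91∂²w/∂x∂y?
Rewriting in standard form: -91.0232∂²w/∂x² + 40.91∂²w/∂x∂y - 82.5732∂²w/∂y² = 0. With A = -91.0232, B = 40.91, C = -82.5732, the discriminant is -28390.67949296. This is an elliptic PDE.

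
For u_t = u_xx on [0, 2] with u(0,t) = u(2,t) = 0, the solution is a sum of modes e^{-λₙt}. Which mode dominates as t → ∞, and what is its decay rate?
Eigenvalues: λₙ = n²π²/2².
First three modes:
  n=1: λ₁ = π²/2² ≈ 2.467
  n=2: λ₂ = 4π²/2² ≈ 9.87 (4× faster decay)
  n=3: λ₃ = 9π²/2² ≈ 22.207 (9× faster decay)
As t → ∞, higher modes decay exponentially faster. The n=1 mode dominates: u ~ c₁ sin(πx/2) e^{-λ₁t}.
Decay rate: λ₁ = π²/2² ≈ 2.467.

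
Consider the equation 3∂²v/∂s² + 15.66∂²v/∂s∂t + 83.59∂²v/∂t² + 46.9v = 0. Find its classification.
Elliptic. (A = 3, B = 15.66, C = 83.59 gives B² - 4AC = -757.8444.)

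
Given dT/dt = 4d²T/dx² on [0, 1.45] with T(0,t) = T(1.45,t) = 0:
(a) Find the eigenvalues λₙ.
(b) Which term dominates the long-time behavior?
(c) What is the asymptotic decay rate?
Eigenvalues: λₙ = 4n²π²/1.45².
First three modes:
  n=1: λ₁ = 4π²/1.45² ≈ 18.777
  n=2: λ₂ = 16π²/1.45² ≈ 75.108 (4× faster decay)
  n=3: λ₃ = 36π²/1.45² ≈ 168.992 (9× faster decay)
As t → ∞, higher modes decay exponentially faster. The n=1 mode dominates: T ~ c₁ sin(πx/1.45) e^{-λ₁t}.
Decay rate: λ₁ = 4π²/1.45² ≈ 18.777.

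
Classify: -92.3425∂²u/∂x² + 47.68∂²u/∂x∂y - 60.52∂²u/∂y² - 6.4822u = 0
Elliptic (discriminant = -20080.89).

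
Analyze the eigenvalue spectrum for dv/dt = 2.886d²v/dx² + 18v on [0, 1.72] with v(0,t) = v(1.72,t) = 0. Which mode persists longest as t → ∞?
Eigenvalues: λₙ = 2.886n²π²/1.72² - 18.
First three modes:
  n=1: λ₁ = 2.886π²/1.72² - 18 ≈ -8.372
  n=2: λ₂ = 11.544π²/1.72² - 18 ≈ 20.512
  n=3: λ₃ = 25.974π²/1.72² - 18 ≈ 68.653
Since 2.886π²/1.72² ≈ 9.628 < 18, λ₁ < 0.
The n=1 mode grows fastest (−λₙ is largest for n=1) → dominates.
Asymptotic: v ~ c₁ sin(πx/1.72) e^{8.372t} (exponential growth at rate −λ₁ ≈ 8.372).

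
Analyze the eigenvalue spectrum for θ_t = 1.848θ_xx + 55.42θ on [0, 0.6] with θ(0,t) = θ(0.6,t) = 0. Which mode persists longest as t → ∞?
Eigenvalues: λₙ = 1.848n²π²/0.6² - 55.42.
First three modes:
  n=1: λ₁ = 1.848π²/0.6² - 55.42 ≈ -4.756
  n=2: λ₂ = 7.392π²/0.6² - 55.42 ≈ 147.236
  n=3: λ₃ = 16.632π²/0.6² - 55.42 ≈ 400.556
Since 1.848π²/0.6² ≈ 50.664 < 55.42, λ₁ < 0.
The n=1 mode grows fastest (−λₙ is largest for n=1) → dominates.
Asymptotic: θ ~ c₁ sin(πx/0.6) e^{4.756t} (exponential growth at rate −λ₁ ≈ 4.756).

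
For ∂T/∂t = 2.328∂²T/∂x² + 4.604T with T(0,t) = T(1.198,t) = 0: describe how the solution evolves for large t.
T → 0. Diffusion dominates reaction (r=4.604 < κπ²/L²≈16.01); solution decays.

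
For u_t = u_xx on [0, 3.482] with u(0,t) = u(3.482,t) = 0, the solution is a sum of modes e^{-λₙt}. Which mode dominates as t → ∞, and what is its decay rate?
Eigenvalues: λₙ = n²π²/3.482².
First three modes:
  n=1: λ₁ = π²/3.482² ≈ 0.814
  n=2: λ₂ = 4π²/3.482² ≈ 3.256 (4× faster decay)
  n=3: λ₃ = 9π²/3.482² ≈ 7.326 (9× faster decay)
As t → ∞, higher modes decay exponentially faster. The n=1 mode dominates: u ~ c₁ sin(πx/3.482) e^{-λ₁t}.
Decay rate: λ₁ = π²/3.482² ≈ 0.814.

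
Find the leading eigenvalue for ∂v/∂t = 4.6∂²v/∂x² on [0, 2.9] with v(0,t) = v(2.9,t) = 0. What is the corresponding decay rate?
Eigenvalues: λₙ = 4.6n²π²/2.9².
First three modes:
  n=1: λ₁ = 4.6π²/2.9² ≈ 5.398
  n=2: λ₂ = 18.4π²/2.9² ≈ 21.593 (4× faster decay)
  n=3: λ₃ = 41.4π²/2.9² ≈ 48.585 (9× faster decay)
As t → ∞, higher modes decay exponentially faster. The n=1 mode dominates: v ~ c₁ sin(πx/2.9) e^{-λ₁t}.
Decay rate: λ₁ = 4.6π²/2.9² ≈ 5.398.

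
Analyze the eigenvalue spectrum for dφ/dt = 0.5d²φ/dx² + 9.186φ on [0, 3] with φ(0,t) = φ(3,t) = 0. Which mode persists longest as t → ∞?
Eigenvalues: λₙ = 0.5n²π²/3² - 9.186.
First three modes:
  n=1: λ₁ = 0.5π²/3² - 9.186 ≈ -8.638
  n=2: λ₂ = 2π²/3² - 9.186 ≈ -6.993
  n=3: λ₃ = 4.5π²/3² - 9.186 ≈ -4.251
Since 0.5π²/3² ≈ 0.548 < 9.186, λ₁ < 0.
The n=1 mode grows fastest (−λₙ is largest for n=1) → dominates.
Asymptotic: φ ~ c₁ sin(πx/3) e^{8.638t} (exponential growth at rate −λ₁ ≈ 8.638).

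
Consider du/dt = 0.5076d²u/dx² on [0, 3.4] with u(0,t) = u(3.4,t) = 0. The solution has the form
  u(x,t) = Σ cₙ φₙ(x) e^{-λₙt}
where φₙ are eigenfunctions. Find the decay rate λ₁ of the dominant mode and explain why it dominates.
Eigenvalues: λₙ = 0.5076n²π²/3.4².
First three modes:
  n=1: λ₁ = 0.5076π²/3.4² ≈ 0.433
  n=2: λ₂ = 2.0304π²/3.4² ≈ 1.733 (4× faster decay)
  n=3: λ₃ = 4.5684π²/3.4² ≈ 3.9 (9× faster decay)
As t → ∞, higher modes decay exponentially faster. The n=1 mode dominates: u ~ c₁ sin(πx/3.4) e^{-λ₁t}.
Decay rate: λ₁ = 0.5076π²/3.4² ≈ 0.433.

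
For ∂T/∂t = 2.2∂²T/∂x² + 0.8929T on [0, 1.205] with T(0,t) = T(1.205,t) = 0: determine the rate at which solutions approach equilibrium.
Eigenvalues: λₙ = 2.2n²π²/1.205² - 0.8929.
First three modes:
  n=1: λ₁ = 2.2π²/1.205² - 0.8929 ≈ 14.061
  n=2: λ₂ = 8.8π²/1.205² - 0.8929 ≈ 58.922
  n=3: λ₃ = 19.8π²/1.205² - 0.8929 ≈ 133.69
Since 2.2π²/1.205² ≈ 14.954 > 0.8929, all λₙ > 0.
The n=1 mode decays slowest → dominates as t → ∞.
Asymptotic: T ~ c₁ sin(πx/1.205) e^{-λ₁t} with decay rate λ₁ ≈ 14.061.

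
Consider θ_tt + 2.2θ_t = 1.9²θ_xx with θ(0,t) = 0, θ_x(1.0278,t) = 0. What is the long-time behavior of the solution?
As t → ∞, θ → 0. Damping (γ=2.2) dissipates energy; oscillations decay exponentially.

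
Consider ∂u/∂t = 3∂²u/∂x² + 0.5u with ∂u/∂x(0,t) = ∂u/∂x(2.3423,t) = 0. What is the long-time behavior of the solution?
As t → ∞, u grows unboundedly. With Neumann BCs the constant mode has diffusion eigenvalue 0, so any r > 0 makes it grow like e^(0.5t); solution grows exponentially.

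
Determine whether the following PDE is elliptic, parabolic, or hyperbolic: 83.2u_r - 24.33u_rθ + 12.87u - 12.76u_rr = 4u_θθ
Rewriting in standard form: -12.76u_rr - 24.33u_rθ - 4u_θθ + 83.2u_r + 12.87u = 0. Coefficients: A = -12.76, B = -24.33, C = -4. B² - 4AC = 387.7889, which is positive, so the equation is hyperbolic.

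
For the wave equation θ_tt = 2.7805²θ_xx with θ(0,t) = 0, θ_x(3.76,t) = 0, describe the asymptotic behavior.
θ oscillates (no decay). Energy is conserved; the solution oscillates indefinitely as standing waves.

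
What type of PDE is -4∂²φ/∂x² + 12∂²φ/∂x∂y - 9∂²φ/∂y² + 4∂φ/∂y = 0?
With A = -4, B = 12, C = -9, the discriminant is 0. This is a parabolic PDE.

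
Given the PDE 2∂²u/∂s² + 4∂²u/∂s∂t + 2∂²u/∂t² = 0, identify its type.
The second-order coefficients are A = 2, B = 4, C = 2. Since B² - 4AC = 0 = 0, this is a parabolic PDE.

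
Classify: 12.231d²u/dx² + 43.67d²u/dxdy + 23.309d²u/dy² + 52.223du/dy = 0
Hyperbolic (discriminant = 766.699384).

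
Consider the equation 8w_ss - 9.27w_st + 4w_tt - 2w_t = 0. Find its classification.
Elliptic. (A = 8, B = -9.27, C = 4 gives B² - 4AC = -42.0671.)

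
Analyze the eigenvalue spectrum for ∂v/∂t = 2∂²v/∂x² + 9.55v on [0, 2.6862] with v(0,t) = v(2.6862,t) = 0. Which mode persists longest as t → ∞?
Eigenvalues: λₙ = 2n²π²/2.6862² - 9.55.
First three modes:
  n=1: λ₁ = 2π²/2.6862² - 9.55 ≈ -6.814
  n=2: λ₂ = 8π²/2.6862² - 9.55 ≈ 1.392
  n=3: λ₃ = 18π²/2.6862² - 9.55 ≈ 15.07
Since 2π²/2.6862² ≈ 2.736 < 9.55, λ₁ < 0.
The n=1 mode grows fastest (−λₙ is largest for n=1) → dominates.
Asymptotic: v ~ c₁ sin(πx/2.6862) e^{6.814t} (exponential growth at rate −λ₁ ≈ 6.814).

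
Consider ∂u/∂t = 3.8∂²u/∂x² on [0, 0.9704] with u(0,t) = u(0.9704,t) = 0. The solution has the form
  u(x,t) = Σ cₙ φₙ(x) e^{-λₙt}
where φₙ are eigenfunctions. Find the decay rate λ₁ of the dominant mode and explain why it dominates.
Eigenvalues: λₙ = 3.8n²π²/0.9704².
First three modes:
  n=1: λ₁ = 3.8π²/0.9704² ≈ 39.827
  n=2: λ₂ = 15.2π²/0.9704² ≈ 159.31 (4× faster decay)
  n=3: λ₃ = 34.2π²/0.9704² ≈ 358.446 (9× faster decay)
As t → ∞, higher modes decay exponentially faster. The n=1 mode dominates: u ~ c₁ sin(πx/0.9704) e^{-λ₁t}.
Decay rate: λ₁ = 3.8π²/0.9704² ≈ 39.827.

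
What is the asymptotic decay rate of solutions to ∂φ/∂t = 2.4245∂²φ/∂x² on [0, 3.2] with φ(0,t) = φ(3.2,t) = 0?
Eigenvalues: λₙ = 2.4245n²π²/3.2².
First three modes:
  n=1: λ₁ = 2.4245π²/3.2² ≈ 2.337
  n=2: λ₂ = 9.698π²/3.2² ≈ 9.347 (4× faster decay)
  n=3: λ₃ = 21.8205π²/3.2² ≈ 21.031 (9× faster decay)
As t → ∞, higher modes decay exponentially faster. The n=1 mode dominates: φ ~ c₁ sin(πx/3.2) e^{-λ₁t}.
Decay rate: λ₁ = 2.4245π²/3.2² ≈ 2.337.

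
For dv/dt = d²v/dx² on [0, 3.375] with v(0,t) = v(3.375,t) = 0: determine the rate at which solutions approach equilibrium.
Eigenvalues: λₙ = n²π²/3.375².
First three modes:
  n=1: λ₁ = π²/3.375² ≈ 0.866
  n=2: λ₂ = 4π²/3.375² ≈ 3.466 (4× faster decay)
  n=3: λ₃ = 9π²/3.375² ≈ 7.798 (9× faster decay)
As t → ∞, higher modes decay exponentially faster. The n=1 mode dominates: v ~ c₁ sin(πx/3.375) e^{-λ₁t}.
Decay rate: λ₁ = π²/3.375² ≈ 0.866.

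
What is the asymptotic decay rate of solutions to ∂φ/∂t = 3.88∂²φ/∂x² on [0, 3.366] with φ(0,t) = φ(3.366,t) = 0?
Eigenvalues: λₙ = 3.88n²π²/3.366².
First three modes:
  n=1: λ₁ = 3.88π²/3.366² ≈ 3.38
  n=2: λ₂ = 15.52π²/3.366² ≈ 13.52 (4× faster decay)
  n=3: λ₃ = 34.92π²/3.366² ≈ 30.419 (9× faster decay)
As t → ∞, higher modes decay exponentially faster. The n=1 mode dominates: φ ~ c₁ sin(πx/3.366) e^{-λ₁t}.
Decay rate: λ₁ = 3.88π²/3.366² ≈ 3.38.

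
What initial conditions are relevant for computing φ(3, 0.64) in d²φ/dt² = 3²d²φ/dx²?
Domain of dependence: [1.08, 4.92]. Signals travel at speed 3, so data within |x - 3| ≤ 3·0.64 = 1.92 can reach the point.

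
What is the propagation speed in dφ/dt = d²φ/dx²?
Infinite. The heat equation is parabolic, not hyperbolic, so disturbances propagate instantly.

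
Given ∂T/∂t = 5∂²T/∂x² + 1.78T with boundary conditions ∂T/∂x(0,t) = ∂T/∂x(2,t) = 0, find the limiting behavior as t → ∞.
T grows unboundedly. With Neumann BCs the constant mode has diffusion eigenvalue 0, so any r > 0 makes it grow like e^(1.78t); solution grows exponentially.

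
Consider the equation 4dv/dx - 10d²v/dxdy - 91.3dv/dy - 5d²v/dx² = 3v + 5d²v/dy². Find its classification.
Rewriting in standard form: -5d²v/dx² - 10d²v/dxdy - 5d²v/dy² + 4dv/dx - 91.3dv/dy - 3v = 0. Parabolic. (A = -5, B = -10, C = -5 gives B² - 4AC = 0.)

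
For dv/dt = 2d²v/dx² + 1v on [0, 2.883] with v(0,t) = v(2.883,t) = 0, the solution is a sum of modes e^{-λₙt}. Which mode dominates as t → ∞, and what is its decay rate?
Eigenvalues: λₙ = 2n²π²/2.883² - 1.
First three modes:
  n=1: λ₁ = 2π²/2.883² - 1 ≈ 1.375
  n=2: λ₂ = 8π²/2.883² - 1 ≈ 8.499
  n=3: λ₃ = 18π²/2.883² - 1 ≈ 20.374
Since 2π²/2.883² ≈ 2.375 > 1, all λₙ > 0.
The n=1 mode decays slowest → dominates as t → ∞.
Asymptotic: v ~ c₁ sin(πx/2.883) e^{-λ₁t} with decay rate λ₁ ≈ 1.375.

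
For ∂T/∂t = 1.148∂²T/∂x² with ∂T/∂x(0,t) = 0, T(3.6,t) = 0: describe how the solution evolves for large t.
T → 0. Heat escapes through the Dirichlet boundary.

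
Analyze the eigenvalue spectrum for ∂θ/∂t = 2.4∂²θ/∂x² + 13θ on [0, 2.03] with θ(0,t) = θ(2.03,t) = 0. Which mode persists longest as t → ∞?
Eigenvalues: λₙ = 2.4n²π²/2.03² - 13.
First three modes:
  n=1: λ₁ = 2.4π²/2.03² - 13 ≈ -7.252
  n=2: λ₂ = 9.6π²/2.03² - 13 ≈ 9.992
  n=3: λ₃ = 21.6π²/2.03² - 13 ≈ 38.732
Since 2.4π²/2.03² ≈ 5.748 < 13, λ₁ < 0.
The n=1 mode grows fastest (−λₙ is largest for n=1) → dominates.
Asymptotic: θ ~ c₁ sin(πx/2.03) e^{7.252t} (exponential growth at rate −λ₁ ≈ 7.252).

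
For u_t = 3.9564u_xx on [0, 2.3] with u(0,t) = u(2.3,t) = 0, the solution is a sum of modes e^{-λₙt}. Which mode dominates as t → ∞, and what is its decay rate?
Eigenvalues: λₙ = 3.9564n²π²/2.3².
First three modes:
  n=1: λ₁ = 3.9564π²/2.3² ≈ 7.381
  n=2: λ₂ = 15.8256π²/2.3² ≈ 29.526 (4× faster decay)
  n=3: λ₃ = 35.6076π²/2.3² ≈ 66.433 (9× faster decay)
As t → ∞, higher modes decay exponentially faster. The n=1 mode dominates: u ~ c₁ sin(πx/2.3) e^{-λ₁t}.
Decay rate: λ₁ = 3.9564π²/2.3² ≈ 7.381.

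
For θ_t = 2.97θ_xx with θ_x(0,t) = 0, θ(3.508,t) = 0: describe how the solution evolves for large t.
θ → 0. Heat escapes through the Dirichlet boundary.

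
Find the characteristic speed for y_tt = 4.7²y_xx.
Speed = 4.7. Information travels along characteristics x = x₀ ± 4.7t.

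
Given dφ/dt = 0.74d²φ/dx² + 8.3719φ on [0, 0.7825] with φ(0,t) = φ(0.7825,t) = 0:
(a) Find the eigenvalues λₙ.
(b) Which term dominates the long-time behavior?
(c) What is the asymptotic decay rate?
Eigenvalues: λₙ = 0.74n²π²/0.7825² - 8.3719.
First three modes:
  n=1: λ₁ = 0.74π²/0.7825² - 8.3719 ≈ 3.556
  n=2: λ₂ = 2.96π²/0.7825² - 8.3719 ≈ 39.34
  n=3: λ₃ = 6.66π²/0.7825² - 8.3719 ≈ 98.979
Since 0.74π²/0.7825² ≈ 11.928 > 8.3719, all λₙ > 0.
The n=1 mode decays slowest → dominates as t → ∞.
Asymptotic: φ ~ c₁ sin(πx/0.7825) e^{-λ₁t} with decay rate λ₁ ≈ 3.556.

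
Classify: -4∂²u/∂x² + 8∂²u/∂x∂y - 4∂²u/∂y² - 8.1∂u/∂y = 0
Parabolic (discriminant = 0).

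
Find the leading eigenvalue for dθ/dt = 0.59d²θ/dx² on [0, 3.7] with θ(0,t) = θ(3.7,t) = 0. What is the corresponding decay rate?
Eigenvalues: λₙ = 0.59n²π²/3.7².
First three modes:
  n=1: λ₁ = 0.59π²/3.7² ≈ 0.425
  n=2: λ₂ = 2.36π²/3.7² ≈ 1.701 (4× faster decay)
  n=3: λ₃ = 5.31π²/3.7² ≈ 3.828 (9× faster decay)
As t → ∞, higher modes decay exponentially faster. The n=1 mode dominates: θ ~ c₁ sin(πx/3.7) e^{-λ₁t}.
Decay rate: λ₁ = 0.59π²/3.7² ≈ 0.425.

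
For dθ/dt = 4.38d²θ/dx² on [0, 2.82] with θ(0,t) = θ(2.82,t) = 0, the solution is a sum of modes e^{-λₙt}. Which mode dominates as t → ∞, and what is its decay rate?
Eigenvalues: λₙ = 4.38n²π²/2.82².
First three modes:
  n=1: λ₁ = 4.38π²/2.82² ≈ 5.436
  n=2: λ₂ = 17.52π²/2.82² ≈ 21.744 (4× faster decay)
  n=3: λ₃ = 39.42π²/2.82² ≈ 48.924 (9× faster decay)
As t → ∞, higher modes decay exponentially faster. The n=1 mode dominates: θ ~ c₁ sin(πx/2.82) e^{-λ₁t}.
Decay rate: λ₁ = 4.38π²/2.82² ≈ 5.436.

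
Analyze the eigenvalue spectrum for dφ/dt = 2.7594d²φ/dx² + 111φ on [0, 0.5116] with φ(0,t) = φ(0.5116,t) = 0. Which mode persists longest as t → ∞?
Eigenvalues: λₙ = 2.7594n²π²/0.5116² - 111.
First three modes:
  n=1: λ₁ = 2.7594π²/0.5116² - 111 ≈ -6.947
  n=2: λ₂ = 11.0376π²/0.5116² - 111 ≈ 305.211
  n=3: λ₃ = 24.8346π²/0.5116² - 111 ≈ 825.474
Since 2.7594π²/0.5116² ≈ 104.053 < 111, λ₁ < 0.
The n=1 mode grows fastest (−λₙ is largest for n=1) → dominates.
Asymptotic: φ ~ c₁ sin(πx/0.5116) e^{6.947t} (exponential growth at rate −λ₁ ≈ 6.947).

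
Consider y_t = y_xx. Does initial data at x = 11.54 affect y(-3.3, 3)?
Yes, for any finite x. The heat equation has infinite propagation speed, so all initial data affects all points at any t > 0.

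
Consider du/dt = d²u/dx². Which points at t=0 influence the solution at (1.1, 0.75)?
The entire real line. The heat equation has infinite propagation speed: any initial disturbance instantly affects all points (though exponentially small far away).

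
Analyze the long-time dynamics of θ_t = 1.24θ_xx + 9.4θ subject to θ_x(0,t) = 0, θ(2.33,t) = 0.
Long-time behavior: θ grows unboundedly. Reaction dominates diffusion (r=9.4 > κπ²/(4L²)≈0.56); solution grows exponentially.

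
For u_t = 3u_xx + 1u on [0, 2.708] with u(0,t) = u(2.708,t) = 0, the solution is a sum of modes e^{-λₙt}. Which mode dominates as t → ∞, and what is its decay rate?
Eigenvalues: λₙ = 3n²π²/2.708² - 1.
First three modes:
  n=1: λ₁ = 3π²/2.708² - 1 ≈ 3.038
  n=2: λ₂ = 12π²/2.708² - 1 ≈ 15.15
  n=3: λ₃ = 27π²/2.708² - 1 ≈ 35.338
Since 3π²/2.708² ≈ 4.038 > 1, all λₙ > 0.
The n=1 mode decays slowest → dominates as t → ∞.
Asymptotic: u ~ c₁ sin(πx/2.708) e^{-λ₁t} with decay rate λ₁ ≈ 3.038.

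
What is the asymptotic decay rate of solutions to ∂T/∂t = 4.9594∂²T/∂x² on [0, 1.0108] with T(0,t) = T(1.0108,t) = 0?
Eigenvalues: λₙ = 4.9594n²π²/1.0108².
First three modes:
  n=1: λ₁ = 4.9594π²/1.0108² ≈ 47.907
  n=2: λ₂ = 19.8376π²/1.0108² ≈ 191.628 (4× faster decay)
  n=3: λ₃ = 44.6346π²/1.0108² ≈ 431.162 (9× faster decay)
As t → ∞, higher modes decay exponentially faster. The n=1 mode dominates: T ~ c₁ sin(πx/1.0108) e^{-λ₁t}.
Decay rate: λ₁ = 4.9594π²/1.0108² ≈ 47.907.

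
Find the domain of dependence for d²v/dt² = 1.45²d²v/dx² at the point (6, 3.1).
Domain of dependence: [1.505, 10.495]. Signals travel at speed 1.45, so data within |x - 6| ≤ 1.45·3.1 = 4.495 can reach the point.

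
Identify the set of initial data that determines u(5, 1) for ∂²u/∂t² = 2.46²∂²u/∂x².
Domain of dependence: [2.54, 7.46]. Signals travel at speed 2.46, so data within |x - 5| ≤ 2.46·1 = 2.46 can reach the point.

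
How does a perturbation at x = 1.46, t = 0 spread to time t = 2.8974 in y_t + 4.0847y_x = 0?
At x = 13.29500978. The characteristic carries data from (1.46, 0) to (13.29500978, 2.8974).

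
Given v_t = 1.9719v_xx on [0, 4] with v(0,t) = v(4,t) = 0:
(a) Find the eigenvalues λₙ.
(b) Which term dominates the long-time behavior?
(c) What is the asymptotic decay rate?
Eigenvalues: λₙ = 1.9719n²π²/4².
First three modes:
  n=1: λ₁ = 1.9719π²/4² ≈ 1.216
  n=2: λ₂ = 7.8876π²/4² ≈ 4.865 (4× faster decay)
  n=3: λ₃ = 17.7471π²/4² ≈ 10.947 (9× faster decay)
As t → ∞, higher modes decay exponentially faster. The n=1 mode dominates: v ~ c₁ sin(πx/4) e^{-λ₁t}.
Decay rate: λ₁ = 1.9719π²/4² ≈ 1.216.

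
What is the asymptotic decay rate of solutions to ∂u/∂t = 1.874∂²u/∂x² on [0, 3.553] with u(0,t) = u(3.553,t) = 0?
Eigenvalues: λₙ = 1.874n²π²/3.553².
First three modes:
  n=1: λ₁ = 1.874π²/3.553² ≈ 1.465
  n=2: λ₂ = 7.496π²/3.553² ≈ 5.861 (4× faster decay)
  n=3: λ₃ = 16.866π²/3.553² ≈ 13.186 (9× faster decay)
As t → ∞, higher modes decay exponentially faster. The n=1 mode dominates: u ~ c₁ sin(πx/3.553) e^{-λ₁t}.
Decay rate: λ₁ = 1.874π²/3.553² ≈ 1.465.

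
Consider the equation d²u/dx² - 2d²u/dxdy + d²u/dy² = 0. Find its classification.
Parabolic. (A = 1, B = -2, C = 1 gives B² - 4AC = 0.)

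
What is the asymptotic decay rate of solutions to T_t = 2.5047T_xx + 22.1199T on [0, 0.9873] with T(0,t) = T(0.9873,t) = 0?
Eigenvalues: λₙ = 2.5047n²π²/0.9873² - 22.1199.
First three modes:
  n=1: λ₁ = 2.5047π²/0.9873² - 22.1199 ≈ 3.241
  n=2: λ₂ = 10.0188π²/0.9873² - 22.1199 ≈ 79.322
  n=3: λ₃ = 22.5423π²/0.9873² - 22.1199 ≈ 206.124
Since 2.5047π²/0.9873² ≈ 25.36 > 22.1199, all λₙ > 0.
The n=1 mode decays slowest → dominates as t → ∞.
Asymptotic: T ~ c₁ sin(πx/0.9873) e^{-λ₁t} with decay rate λ₁ ≈ 3.241.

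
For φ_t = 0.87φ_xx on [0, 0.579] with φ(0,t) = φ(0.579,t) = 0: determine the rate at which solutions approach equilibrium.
Eigenvalues: λₙ = 0.87n²π²/0.579².
First three modes:
  n=1: λ₁ = 0.87π²/0.579² ≈ 25.613
  n=2: λ₂ = 3.48π²/0.579² ≈ 102.452 (4× faster decay)
  n=3: λ₃ = 7.83π²/0.579² ≈ 230.518 (9× faster decay)
As t → ∞, higher modes decay exponentially faster. The n=1 mode dominates: φ ~ c₁ sin(πx/0.579) e^{-λ₁t}.
Decay rate: λ₁ = 0.87π²/0.579² ≈ 25.613.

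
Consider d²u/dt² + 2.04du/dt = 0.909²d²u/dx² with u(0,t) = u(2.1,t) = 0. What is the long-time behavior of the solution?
As t → ∞, u → 0. Damping (γ=2.04) dissipates energy; oscillations decay exponentially.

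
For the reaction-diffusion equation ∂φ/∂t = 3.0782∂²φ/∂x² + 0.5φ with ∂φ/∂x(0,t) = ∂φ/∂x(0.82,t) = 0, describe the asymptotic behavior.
φ grows unboundedly. With Neumann BCs the constant mode has diffusion eigenvalue 0, so any r > 0 makes it grow like e^(0.5t); solution grows exponentially.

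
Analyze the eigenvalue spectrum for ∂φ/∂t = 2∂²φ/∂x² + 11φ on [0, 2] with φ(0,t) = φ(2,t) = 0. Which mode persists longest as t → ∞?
Eigenvalues: λₙ = 2n²π²/2² - 11.
First three modes:
  n=1: λ₁ = 2π²/2² - 11 ≈ -6.065
  n=2: λ₂ = 8π²/2² - 11 ≈ 8.739
  n=3: λ₃ = 18π²/2² - 11 ≈ 33.413
Since 2π²/2² ≈ 4.935 < 11, λ₁ < 0.
The n=1 mode grows fastest (−λₙ is largest for n=1) → dominates.
Asymptotic: φ ~ c₁ sin(πx/2) e^{6.065t} (exponential growth at rate −λ₁ ≈ 6.065).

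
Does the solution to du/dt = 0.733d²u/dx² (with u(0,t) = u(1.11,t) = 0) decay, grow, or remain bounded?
u → 0. Heat diffuses out through both boundaries.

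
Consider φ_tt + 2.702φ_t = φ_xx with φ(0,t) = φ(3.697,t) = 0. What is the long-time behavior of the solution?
As t → ∞, φ → 0. Damping (γ=2.702) dissipates energy; oscillations decay exponentially.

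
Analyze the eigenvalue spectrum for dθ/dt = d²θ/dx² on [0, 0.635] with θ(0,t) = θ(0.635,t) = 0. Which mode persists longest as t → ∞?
Eigenvalues: λₙ = n²π²/0.635².
First three modes:
  n=1: λ₁ = π²/0.635² ≈ 24.477
  n=2: λ₂ = 4π²/0.635² ≈ 97.907 (4× faster decay)
  n=3: λ₃ = 9π²/0.635² ≈ 220.29 (9× faster decay)
As t → ∞, higher modes decay exponentially faster. The n=1 mode dominates: θ ~ c₁ sin(πx/0.635) e^{-λ₁t}.
Decay rate: λ₁ = π²/0.635² ≈ 24.477.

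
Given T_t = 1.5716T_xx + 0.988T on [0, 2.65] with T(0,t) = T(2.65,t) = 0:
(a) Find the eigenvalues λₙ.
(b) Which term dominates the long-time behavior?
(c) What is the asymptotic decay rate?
Eigenvalues: λₙ = 1.5716n²π²/2.65² - 0.988.
First three modes:
  n=1: λ₁ = 1.5716π²/2.65² - 0.988 ≈ 1.221
  n=2: λ₂ = 6.2864π²/2.65² - 0.988 ≈ 7.847
  n=3: λ₃ = 14.1444π²/2.65² - 0.988 ≈ 18.891
Since 1.5716π²/2.65² ≈ 2.209 > 0.988, all λₙ > 0.
The n=1 mode decays slowest → dominates as t → ∞.
Asymptotic: T ~ c₁ sin(πx/2.65) e^{-λ₁t} with decay rate λ₁ ≈ 1.221.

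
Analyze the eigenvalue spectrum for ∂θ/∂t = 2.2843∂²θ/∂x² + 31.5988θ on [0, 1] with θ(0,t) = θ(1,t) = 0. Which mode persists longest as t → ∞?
Eigenvalues: λₙ = 2.2843n²π²/1² - 31.5988.
First three modes:
  n=1: λ₁ = 2.2843π² - 31.5988 ≈ -9.054
  n=2: λ₂ = 9.1372π² - 31.5988 ≈ 58.582
  n=3: λ₃ = 20.5587π² - 31.5988 ≈ 171.307
Since 2.2843π² ≈ 22.545 < 31.5988, λ₁ < 0.
The n=1 mode grows fastest (−λₙ is largest for n=1) → dominates.
Asymptotic: θ ~ c₁ sin(πx/1) e^{9.054t} (exponential growth at rate −λ₁ ≈ 9.054).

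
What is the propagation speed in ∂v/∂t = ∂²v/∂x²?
Infinite. The heat equation is parabolic, not hyperbolic, so disturbances propagate instantly.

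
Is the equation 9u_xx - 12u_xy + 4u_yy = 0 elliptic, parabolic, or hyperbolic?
Computing B² - 4AC with A = 9, B = -12, C = 4: discriminant = 0 (zero). Answer: parabolic.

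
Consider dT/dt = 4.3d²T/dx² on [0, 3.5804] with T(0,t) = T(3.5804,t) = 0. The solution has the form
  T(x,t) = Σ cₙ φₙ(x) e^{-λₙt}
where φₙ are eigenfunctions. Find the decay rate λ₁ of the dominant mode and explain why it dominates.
Eigenvalues: λₙ = 4.3n²π²/3.5804².
First three modes:
  n=1: λ₁ = 4.3π²/3.5804² ≈ 3.311
  n=2: λ₂ = 17.2π²/3.5804² ≈ 13.242 (4× faster decay)
  n=3: λ₃ = 38.7π²/3.5804² ≈ 29.795 (9× faster decay)
As t → ∞, higher modes decay exponentially faster. The n=1 mode dominates: T ~ c₁ sin(πx/3.5804) e^{-λ₁t}.
Decay rate: λ₁ = 4.3π²/3.5804² ≈ 3.311.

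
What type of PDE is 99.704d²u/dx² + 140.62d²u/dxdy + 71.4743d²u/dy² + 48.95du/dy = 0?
With A = 99.704, B = 140.62, C = 71.4743, the discriminant is -8731.1100288. This is an elliptic PDE.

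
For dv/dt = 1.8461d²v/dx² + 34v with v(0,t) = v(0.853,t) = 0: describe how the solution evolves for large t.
v grows unboundedly. Reaction dominates diffusion (r=34 > κπ²/L²≈25.04); solution grows exponentially.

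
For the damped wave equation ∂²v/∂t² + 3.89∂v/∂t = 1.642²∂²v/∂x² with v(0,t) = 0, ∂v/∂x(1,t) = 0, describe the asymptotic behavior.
v → 0. Damping (γ=3.89) dissipates energy; oscillations decay exponentially.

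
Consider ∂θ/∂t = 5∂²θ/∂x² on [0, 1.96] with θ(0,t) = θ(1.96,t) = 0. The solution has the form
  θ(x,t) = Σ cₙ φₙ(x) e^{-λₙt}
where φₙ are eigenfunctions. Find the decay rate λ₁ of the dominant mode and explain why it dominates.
Eigenvalues: λₙ = 5n²π²/1.96².
First three modes:
  n=1: λ₁ = 5π²/1.96² ≈ 12.846
  n=2: λ₂ = 20π²/1.96² ≈ 51.383 (4× faster decay)
  n=3: λ₃ = 45π²/1.96² ≈ 115.611 (9× faster decay)
As t → ∞, higher modes decay exponentially faster. The n=1 mode dominates: θ ~ c₁ sin(πx/1.96) e^{-λ₁t}.
Decay rate: λ₁ = 5π²/1.96² ≈ 12.846.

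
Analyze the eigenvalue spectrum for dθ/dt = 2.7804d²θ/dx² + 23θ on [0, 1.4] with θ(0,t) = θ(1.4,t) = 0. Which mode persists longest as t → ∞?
Eigenvalues: λₙ = 2.7804n²π²/1.4² - 23.
First three modes:
  n=1: λ₁ = 2.7804π²/1.4² - 23 ≈ -8.999
  n=2: λ₂ = 11.1216π²/1.4² - 23 ≈ 33.003
  n=3: λ₃ = 25.0236π²/1.4² - 23 ≈ 103.007
Since 2.7804π²/1.4² ≈ 14.001 < 23, λ₁ < 0.
The n=1 mode grows fastest (−λₙ is largest for n=1) → dominates.
Asymptotic: θ ~ c₁ sin(πx/1.4) e^{8.999t} (exponential growth at rate −λ₁ ≈ 8.999).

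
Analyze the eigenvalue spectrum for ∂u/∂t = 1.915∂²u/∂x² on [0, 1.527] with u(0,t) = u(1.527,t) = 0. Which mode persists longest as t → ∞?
Eigenvalues: λₙ = 1.915n²π²/1.527².
First three modes:
  n=1: λ₁ = 1.915π²/1.527² ≈ 8.106
  n=2: λ₂ = 7.66π²/1.527² ≈ 32.423 (4× faster decay)
  n=3: λ₃ = 17.235π²/1.527² ≈ 72.951 (9× faster decay)
As t → ∞, higher modes decay exponentially faster. The n=1 mode dominates: u ~ c₁ sin(πx/1.527) e^{-λ₁t}.
Decay rate: λ₁ = 1.915π²/1.527² ≈ 8.106.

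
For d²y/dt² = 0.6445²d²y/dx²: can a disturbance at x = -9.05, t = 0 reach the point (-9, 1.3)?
Yes. The domain of dependence is [-9.83785, -8.16215], and -9.05 ∈ [-9.83785, -8.16215].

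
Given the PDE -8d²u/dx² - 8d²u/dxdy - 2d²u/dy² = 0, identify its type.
The second-order coefficients are A = -8, B = -8, C = -2. Since B² - 4AC = 0 = 0, this is a parabolic PDE.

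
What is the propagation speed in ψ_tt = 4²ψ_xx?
Speed = 4. Information travels along characteristics x = x₀ ± 4t.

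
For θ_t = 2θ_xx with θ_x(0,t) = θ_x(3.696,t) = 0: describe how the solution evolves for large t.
θ → constant (steady state). Heat is conserved (no flux at boundaries); solution approaches the spatial average.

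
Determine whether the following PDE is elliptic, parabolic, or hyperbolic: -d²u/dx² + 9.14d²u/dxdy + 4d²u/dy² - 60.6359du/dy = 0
Coefficients: A = -1, B = 9.14, C = 4. B² - 4AC = 99.5396, which is positive, so the equation is hyperbolic.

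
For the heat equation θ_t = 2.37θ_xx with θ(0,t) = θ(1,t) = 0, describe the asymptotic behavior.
θ → 0. Heat diffuses out through both boundaries.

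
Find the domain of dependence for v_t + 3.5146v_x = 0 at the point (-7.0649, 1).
A single point: x = -10.5795. The characteristic through (-7.0649, 1) is x - 3.5146t = const, so x = -7.0649 - 3.5146·1 = -10.5795.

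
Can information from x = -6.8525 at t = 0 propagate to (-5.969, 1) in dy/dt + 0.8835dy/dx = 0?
Yes. The characteristic through (-5.969, 1) passes through x = -6.8525.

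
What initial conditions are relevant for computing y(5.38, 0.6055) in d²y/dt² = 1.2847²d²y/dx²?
Domain of dependence: [4.60211415, 6.15788585]. Signals travel at speed 1.2847, so data within |x - 5.38| ≤ 1.2847·0.6055 = 0.77788585 can reach the point.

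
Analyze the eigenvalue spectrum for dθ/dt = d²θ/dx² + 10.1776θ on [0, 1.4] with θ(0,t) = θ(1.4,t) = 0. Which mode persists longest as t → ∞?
Eigenvalues: λₙ = n²π²/1.4² - 10.1776.
First three modes:
  n=1: λ₁ = π²/1.4² - 10.1776 ≈ -5.142
  n=2: λ₂ = 4π²/1.4² - 10.1776 ≈ 9.964
  n=3: λ₃ = 9π²/1.4² - 10.1776 ≈ 35.142
Since π²/1.4² ≈ 5.036 < 10.1776, λ₁ < 0.
The n=1 mode grows fastest (−λₙ is largest for n=1) → dominates.
Asymptotic: θ ~ c₁ sin(πx/1.4) e^{5.142t} (exponential growth at rate −λ₁ ≈ 5.142).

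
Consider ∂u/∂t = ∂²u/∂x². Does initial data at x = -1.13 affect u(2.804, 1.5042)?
Yes, for any finite x. The heat equation has infinite propagation speed, so all initial data affects all points at any t > 0.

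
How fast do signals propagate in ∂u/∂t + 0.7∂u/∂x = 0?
Speed = 0.7. Information travels along x - 0.7t = const (rightward).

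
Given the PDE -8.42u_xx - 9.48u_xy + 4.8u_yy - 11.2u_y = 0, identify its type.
The second-order coefficients are A = -8.42, B = -9.48, C = 4.8. Since B² - 4AC = 251.5344 > 0, this is a hyperbolic PDE.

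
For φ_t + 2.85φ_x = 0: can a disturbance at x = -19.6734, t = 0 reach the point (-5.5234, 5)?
No. Only data at x = -19.7734 affects (-5.5234, 5). Advection has one-way propagation along characteristics.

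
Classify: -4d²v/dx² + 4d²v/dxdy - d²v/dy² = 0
Parabolic (discriminant = 0).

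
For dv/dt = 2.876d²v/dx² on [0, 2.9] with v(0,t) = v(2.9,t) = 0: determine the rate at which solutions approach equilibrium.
Eigenvalues: λₙ = 2.876n²π²/2.9².
First three modes:
  n=1: λ₁ = 2.876π²/2.9² ≈ 3.375
  n=2: λ₂ = 11.504π²/2.9² ≈ 13.501 (4× faster decay)
  n=3: λ₃ = 25.884π²/2.9² ≈ 30.376 (9× faster decay)
As t → ∞, higher modes decay exponentially faster. The n=1 mode dominates: v ~ c₁ sin(πx/2.9) e^{-λ₁t}.
Decay rate: λ₁ = 2.876π²/2.9² ≈ 3.375.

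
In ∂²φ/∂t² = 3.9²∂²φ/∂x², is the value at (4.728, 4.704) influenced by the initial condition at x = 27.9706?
No. The domain of dependence is [-13.6176, 23.0736], and 27.9706 is outside this interval.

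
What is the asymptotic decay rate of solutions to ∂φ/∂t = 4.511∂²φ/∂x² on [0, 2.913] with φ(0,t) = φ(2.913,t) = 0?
Eigenvalues: λₙ = 4.511n²π²/2.913².
First three modes:
  n=1: λ₁ = 4.511π²/2.913² ≈ 5.247
  n=2: λ₂ = 18.044π²/2.913² ≈ 20.987 (4× faster decay)
  n=3: λ₃ = 40.599π²/2.913² ≈ 47.221 (9× faster decay)
As t → ∞, higher modes decay exponentially faster. The n=1 mode dominates: φ ~ c₁ sin(πx/2.913) e^{-λ₁t}.
Decay rate: λ₁ = 4.511π²/2.913² ≈ 5.247.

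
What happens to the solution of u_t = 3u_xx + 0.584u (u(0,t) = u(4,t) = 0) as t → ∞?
u → 0. Diffusion dominates reaction (r=0.584 < κπ²/L²≈1.85); solution decays.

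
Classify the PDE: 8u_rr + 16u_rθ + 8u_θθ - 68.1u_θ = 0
A = 8, B = 16, C = 8. Discriminant B² - 4AC = 0. Since 0 = 0, parabolic.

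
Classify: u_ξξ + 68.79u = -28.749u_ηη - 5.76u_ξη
Rewriting in standard form: u_ξξ + 5.76u_ξη + 28.749u_ηη + 68.79u = 0. Elliptic (discriminant = -81.8184).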